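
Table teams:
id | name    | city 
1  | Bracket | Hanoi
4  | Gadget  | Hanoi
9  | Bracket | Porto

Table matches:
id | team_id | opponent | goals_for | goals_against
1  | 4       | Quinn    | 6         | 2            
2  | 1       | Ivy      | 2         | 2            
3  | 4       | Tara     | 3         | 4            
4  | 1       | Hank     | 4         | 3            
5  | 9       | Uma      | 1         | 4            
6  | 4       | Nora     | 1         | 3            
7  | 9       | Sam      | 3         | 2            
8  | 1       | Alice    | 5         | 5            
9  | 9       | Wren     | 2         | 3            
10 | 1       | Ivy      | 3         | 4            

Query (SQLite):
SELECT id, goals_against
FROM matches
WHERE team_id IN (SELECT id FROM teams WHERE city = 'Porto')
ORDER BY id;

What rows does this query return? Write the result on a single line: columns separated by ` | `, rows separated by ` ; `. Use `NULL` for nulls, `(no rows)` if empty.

5 | 4 ; 7 | 2 ; 9 | 3

Inner query: teams.id where city = 'Porto'.
Outer: keep matches rows whose team_id is in that set.
Inner query → {9}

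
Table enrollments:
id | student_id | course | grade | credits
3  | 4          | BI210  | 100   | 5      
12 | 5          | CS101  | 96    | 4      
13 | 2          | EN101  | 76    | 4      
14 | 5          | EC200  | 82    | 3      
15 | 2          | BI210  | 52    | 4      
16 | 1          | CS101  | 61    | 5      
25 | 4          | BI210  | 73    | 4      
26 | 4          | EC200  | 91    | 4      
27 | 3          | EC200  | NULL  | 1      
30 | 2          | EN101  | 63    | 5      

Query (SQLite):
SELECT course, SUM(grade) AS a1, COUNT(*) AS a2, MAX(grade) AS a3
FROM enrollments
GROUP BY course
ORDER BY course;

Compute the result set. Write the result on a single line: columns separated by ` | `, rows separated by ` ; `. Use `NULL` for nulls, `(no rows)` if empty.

Group enrollments by course.
Per group compute: SUM(grade), COUNT(*), MAX(grade).
  BI210: ids {3, 15, 25} → SUM(grade)=225, COUNT(*)=3, MAX(grade)=100
  CS101: ids {12, 16} → SUM(grade)=157, COUNT(*)=2, MAX(grade)=96
  EC200: ids {14, 26, 27} → SUM(grade)=173, COUNT(*)=3, MAX(grade)=91
  EN101: ids {13, 30} → SUM(grade)=139, COUNT(*)=2, MAX(grade)=76

BI210 | 225 | 3 | 100 ; CS101 | 157 | 2 | 96 ; EC200 | 173 | 3 | 91 ; EN101 | 139 | 2 | 76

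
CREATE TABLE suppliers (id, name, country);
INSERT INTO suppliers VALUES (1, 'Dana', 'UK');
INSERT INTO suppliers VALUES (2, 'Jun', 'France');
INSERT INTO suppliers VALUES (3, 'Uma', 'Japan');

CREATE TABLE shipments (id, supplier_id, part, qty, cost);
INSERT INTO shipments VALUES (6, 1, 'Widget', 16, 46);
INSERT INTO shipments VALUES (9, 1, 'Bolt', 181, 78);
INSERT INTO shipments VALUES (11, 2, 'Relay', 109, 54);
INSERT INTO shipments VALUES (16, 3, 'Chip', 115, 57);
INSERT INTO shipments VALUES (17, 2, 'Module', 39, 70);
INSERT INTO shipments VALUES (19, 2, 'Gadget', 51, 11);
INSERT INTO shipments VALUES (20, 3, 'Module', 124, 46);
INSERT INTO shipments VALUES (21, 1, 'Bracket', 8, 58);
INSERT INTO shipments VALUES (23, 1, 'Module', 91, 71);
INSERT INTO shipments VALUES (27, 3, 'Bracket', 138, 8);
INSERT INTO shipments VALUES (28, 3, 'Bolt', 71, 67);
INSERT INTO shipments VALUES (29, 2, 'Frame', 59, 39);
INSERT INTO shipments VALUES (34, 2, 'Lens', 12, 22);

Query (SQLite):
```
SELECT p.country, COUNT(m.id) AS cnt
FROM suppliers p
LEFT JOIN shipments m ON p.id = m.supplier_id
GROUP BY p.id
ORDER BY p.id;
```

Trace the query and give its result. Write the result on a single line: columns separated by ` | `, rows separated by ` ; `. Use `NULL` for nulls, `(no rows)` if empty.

UK | 4 ; France | 5 ; Japan | 4

LEFT JOIN keeps every suppliers row; unmatched ones get NULL for shipments columns.
Group by suppliers.id and compute COUNT(m.id). COUNT(col) of an all-NULL group is 0.
  1: ids {6, 9, 21, 23} → COUNT(m.id)=4
  2: ids {11, 17, 19, 29, 34} → COUNT(m.id)=5
  3: ids {16, 20, 27, 28} → COUNT(m.id)=4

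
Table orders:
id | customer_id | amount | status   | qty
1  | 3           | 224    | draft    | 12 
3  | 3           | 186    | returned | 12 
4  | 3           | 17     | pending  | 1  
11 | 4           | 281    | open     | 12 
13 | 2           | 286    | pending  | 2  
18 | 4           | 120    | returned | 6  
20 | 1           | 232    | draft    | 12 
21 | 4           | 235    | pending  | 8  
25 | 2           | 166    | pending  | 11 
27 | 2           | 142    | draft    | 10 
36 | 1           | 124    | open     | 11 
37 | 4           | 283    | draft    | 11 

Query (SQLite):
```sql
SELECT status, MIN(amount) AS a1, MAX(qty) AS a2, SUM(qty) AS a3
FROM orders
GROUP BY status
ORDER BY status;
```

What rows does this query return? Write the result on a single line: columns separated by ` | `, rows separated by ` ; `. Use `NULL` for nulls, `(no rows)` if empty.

draft | 142 | 12 | 45 ; open | 124 | 12 | 23 ; pending | 17 | 11 | 22 ; returned | 120 | 12 | 18

Group orders by status.
Per group compute: MIN(amount), MAX(qty), SUM(qty).
  draft: ids {1, 20, 27, 37} → MIN(amount)=142, MAX(qty)=12, SUM(qty)=45
  open: ids {11, 36} → MIN(amount)=124, MAX(qty)=12, SUM(qty)=23
  pending: ids {4, 13, 21, 25} → MIN(amount)=17, MAX(qty)=11, SUM(qty)=22
  returned: ids {3, 18} → MIN(amount)=120, MAX(qty)=12, SUM(qty)=18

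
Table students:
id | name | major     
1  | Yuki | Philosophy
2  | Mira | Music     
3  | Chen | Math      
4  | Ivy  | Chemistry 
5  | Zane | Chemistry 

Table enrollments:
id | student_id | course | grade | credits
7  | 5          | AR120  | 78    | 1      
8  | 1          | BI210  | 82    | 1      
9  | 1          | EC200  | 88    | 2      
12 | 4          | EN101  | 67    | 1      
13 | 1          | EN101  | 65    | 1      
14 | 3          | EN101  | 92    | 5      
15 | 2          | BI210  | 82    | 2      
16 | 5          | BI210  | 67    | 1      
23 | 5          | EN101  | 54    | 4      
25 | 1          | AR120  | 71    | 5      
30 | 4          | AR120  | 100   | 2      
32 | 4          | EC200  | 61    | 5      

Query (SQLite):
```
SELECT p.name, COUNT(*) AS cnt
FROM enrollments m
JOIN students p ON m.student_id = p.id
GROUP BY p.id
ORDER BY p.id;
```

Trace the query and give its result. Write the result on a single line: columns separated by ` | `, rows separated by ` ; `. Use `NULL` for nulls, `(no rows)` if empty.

Yuki | 4 ; Mira | 1 ; Chen | 1 ; Ivy | 3 ; Zane | 3

Join each enrollments row to its students via student_id.
Group joined rows by students.id; compute COUNT(*) per group.
  1: ids {8, 9, 13, 25} → COUNT(*)=4
  2: ids {15} → COUNT(*)=1
  3: ids {14} → COUNT(*)=1
  4: ids {12, 30, 32} → COUNT(*)=3
  5: ids {7, 16, 23} → COUNT(*)=3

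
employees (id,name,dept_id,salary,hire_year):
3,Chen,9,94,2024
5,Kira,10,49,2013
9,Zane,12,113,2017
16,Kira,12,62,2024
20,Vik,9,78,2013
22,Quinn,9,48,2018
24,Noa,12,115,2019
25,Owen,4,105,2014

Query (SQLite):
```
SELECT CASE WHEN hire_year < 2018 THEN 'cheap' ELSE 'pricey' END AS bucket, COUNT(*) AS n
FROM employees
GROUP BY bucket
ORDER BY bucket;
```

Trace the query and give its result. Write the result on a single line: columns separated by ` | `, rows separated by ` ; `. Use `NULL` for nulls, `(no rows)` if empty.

Bucket rows by hire_year < 2018 → 'cheap' else 'pricey'; count each bucket.

cheap | 4 ; pricey | 4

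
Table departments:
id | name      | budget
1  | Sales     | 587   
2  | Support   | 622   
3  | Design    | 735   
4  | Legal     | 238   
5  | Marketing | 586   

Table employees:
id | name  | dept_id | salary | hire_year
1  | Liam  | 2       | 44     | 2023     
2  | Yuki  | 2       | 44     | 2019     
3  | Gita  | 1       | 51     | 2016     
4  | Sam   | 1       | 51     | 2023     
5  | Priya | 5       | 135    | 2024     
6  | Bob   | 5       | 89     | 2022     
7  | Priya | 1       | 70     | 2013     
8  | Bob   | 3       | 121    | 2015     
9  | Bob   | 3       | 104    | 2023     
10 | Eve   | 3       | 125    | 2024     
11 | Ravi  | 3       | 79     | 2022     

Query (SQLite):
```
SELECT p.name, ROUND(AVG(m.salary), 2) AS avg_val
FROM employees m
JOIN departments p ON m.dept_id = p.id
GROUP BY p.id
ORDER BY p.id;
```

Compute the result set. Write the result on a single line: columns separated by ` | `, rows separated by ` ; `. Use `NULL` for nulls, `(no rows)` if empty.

Sales | 57.33 ; Support | 44 ; Design | 107.25 ; Marketing | 112

Join each employees row to its departments via dept_id.
Group joined rows by departments.id; compute ROUND(AVG(m.salary), 2) per group.
  1: ids {3, 4, 7} → ROUND(AVG(m.salary), 2)=57.33
  2: ids {1, 2} → ROUND(AVG(m.salary), 2)=44
  3: ids {8, 9, 10, 11} → ROUND(AVG(m.salary), 2)=107.25
  5: ids {5, 6} → ROUND(AVG(m.salary), 2)=112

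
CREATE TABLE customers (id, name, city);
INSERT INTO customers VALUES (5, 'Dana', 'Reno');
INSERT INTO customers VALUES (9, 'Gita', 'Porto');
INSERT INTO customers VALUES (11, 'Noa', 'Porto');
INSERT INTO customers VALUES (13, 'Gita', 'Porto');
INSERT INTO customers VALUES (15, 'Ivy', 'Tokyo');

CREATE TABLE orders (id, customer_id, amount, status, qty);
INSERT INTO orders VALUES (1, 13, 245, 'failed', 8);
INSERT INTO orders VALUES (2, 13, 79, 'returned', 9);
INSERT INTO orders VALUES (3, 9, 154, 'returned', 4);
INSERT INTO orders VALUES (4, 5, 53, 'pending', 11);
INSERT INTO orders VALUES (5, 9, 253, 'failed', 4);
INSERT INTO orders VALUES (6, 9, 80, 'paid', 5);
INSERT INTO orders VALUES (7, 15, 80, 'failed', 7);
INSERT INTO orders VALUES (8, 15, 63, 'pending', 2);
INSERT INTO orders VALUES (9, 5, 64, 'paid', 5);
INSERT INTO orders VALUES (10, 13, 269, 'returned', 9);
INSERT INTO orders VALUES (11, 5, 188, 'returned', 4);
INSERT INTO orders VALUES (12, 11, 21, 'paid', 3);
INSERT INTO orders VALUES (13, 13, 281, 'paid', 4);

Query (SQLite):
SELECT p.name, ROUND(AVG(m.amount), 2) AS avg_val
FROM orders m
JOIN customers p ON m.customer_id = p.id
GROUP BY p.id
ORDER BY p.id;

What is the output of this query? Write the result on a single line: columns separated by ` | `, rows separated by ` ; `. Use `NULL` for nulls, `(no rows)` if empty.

Dana | 101.67 ; Gita | 162.33 ; Noa | 21 ; Gita | 218.5 ; Ivy | 71.5

Join each orders row to its customers via customer_id.
Group joined rows by customers.id; compute ROUND(AVG(m.amount), 2) per group.
  5: ids {4, 9, 11} → ROUND(AVG(m.amount), 2)=101.67
  9: ids {3, 5, 6} → ROUND(AVG(m.amount), 2)=162.33
  11: ids {12} → ROUND(AVG(m.amount), 2)=21
  13: ids {1, 2, 10, 13} → ROUND(AVG(m.amount), 2)=218.5
  15: ids {7, 8} → ROUND(AVG(m.amount), 2)=71.5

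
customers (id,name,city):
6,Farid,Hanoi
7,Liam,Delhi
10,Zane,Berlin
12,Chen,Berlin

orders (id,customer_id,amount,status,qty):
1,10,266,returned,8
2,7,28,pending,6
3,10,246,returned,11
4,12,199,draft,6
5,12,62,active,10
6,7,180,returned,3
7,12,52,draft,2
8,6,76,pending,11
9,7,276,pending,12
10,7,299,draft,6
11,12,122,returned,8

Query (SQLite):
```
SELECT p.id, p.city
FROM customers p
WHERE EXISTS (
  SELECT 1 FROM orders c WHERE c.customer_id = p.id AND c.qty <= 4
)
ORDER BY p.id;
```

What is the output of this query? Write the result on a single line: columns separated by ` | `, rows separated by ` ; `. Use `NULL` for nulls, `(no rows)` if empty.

For each customers row, check whether any orders with matching customer_id has qty <= 4.
Keep rows where that is true.

7 | Delhi ; 12 | Berlin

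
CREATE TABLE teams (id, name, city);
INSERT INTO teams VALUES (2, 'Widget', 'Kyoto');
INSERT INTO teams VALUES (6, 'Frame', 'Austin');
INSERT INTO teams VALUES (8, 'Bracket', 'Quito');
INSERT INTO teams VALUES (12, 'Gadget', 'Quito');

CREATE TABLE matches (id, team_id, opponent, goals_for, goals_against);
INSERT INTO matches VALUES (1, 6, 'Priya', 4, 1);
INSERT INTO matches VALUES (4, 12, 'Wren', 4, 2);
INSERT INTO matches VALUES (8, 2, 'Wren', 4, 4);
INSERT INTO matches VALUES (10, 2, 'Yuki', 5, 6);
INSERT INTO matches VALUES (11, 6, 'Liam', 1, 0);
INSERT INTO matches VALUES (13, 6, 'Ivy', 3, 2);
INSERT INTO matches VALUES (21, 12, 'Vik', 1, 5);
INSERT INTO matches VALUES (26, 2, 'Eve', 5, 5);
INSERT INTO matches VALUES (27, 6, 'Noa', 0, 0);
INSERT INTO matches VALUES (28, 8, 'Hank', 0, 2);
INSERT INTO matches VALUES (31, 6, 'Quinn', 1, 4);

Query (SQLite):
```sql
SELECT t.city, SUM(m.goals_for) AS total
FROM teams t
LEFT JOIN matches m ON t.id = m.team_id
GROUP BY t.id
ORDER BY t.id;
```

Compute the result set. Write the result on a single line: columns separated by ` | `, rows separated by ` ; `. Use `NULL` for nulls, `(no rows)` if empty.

Kyoto | 14 ; Austin | 9 ; Quito | 0 ; Quito | 5

LEFT JOIN keeps every teams row; unmatched ones get NULL for matches columns.
Group by teams.id and compute SUM(m.goals_for). SUM over an all-NULL group is NULL.
  2: ids {8, 10, 26} → SUM(m.goals_for)=14
  6: ids {1, 11, 13, 27, 31} → SUM(m.goals_for)=9
  8: ids {28} → SUM(m.goals_for)=0
  12: ids {4, 21} → SUM(m.goals_for)=5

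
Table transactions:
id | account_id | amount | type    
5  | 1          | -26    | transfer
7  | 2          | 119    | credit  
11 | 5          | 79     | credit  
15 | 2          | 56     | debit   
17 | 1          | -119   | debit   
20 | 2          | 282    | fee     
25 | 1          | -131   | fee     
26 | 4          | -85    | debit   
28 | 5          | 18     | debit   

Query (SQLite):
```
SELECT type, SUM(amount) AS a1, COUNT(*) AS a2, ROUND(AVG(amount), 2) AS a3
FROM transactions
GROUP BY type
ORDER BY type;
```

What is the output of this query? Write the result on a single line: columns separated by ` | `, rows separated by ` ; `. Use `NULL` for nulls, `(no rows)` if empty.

credit | 198 | 2 | 99 ; debit | -130 | 4 | -32.5 ; fee | 151 | 2 | 75.5 ; transfer | -26 | 1 | -26

Group transactions by type.
Per group compute: SUM(amount), COUNT(*), ROUND(AVG(amount), 2).
  credit: ids {7, 11} → SUM(amount)=198, COUNT(*)=2, ROUND(AVG(amount), 2)=99
  debit: ids {15, 17, 26, 28} → SUM(amount)=-130, COUNT(*)=4, ROUND(AVG(amount), 2)=-32.5
  fee: ids {20, 25} → SUM(amount)=151, COUNT(*)=2, ROUND(AVG(amount), 2)=75.5
  transfer: ids {5} → SUM(amount)=-26, COUNT(*)=1, ROUND(AVG(amount), 2)=-26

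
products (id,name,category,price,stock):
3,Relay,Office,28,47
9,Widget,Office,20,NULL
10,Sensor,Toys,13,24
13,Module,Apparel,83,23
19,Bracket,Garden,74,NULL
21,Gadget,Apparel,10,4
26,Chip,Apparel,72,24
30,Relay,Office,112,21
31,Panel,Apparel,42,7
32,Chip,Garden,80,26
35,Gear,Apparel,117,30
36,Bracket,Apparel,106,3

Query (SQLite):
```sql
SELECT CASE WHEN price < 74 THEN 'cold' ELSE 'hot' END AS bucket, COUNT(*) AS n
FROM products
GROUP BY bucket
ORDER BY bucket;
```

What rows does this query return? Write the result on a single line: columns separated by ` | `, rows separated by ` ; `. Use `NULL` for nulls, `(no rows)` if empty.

cold | 6 ; hot | 6

Bucket rows by price < 74 → 'cold' else 'hot'; count each bucket.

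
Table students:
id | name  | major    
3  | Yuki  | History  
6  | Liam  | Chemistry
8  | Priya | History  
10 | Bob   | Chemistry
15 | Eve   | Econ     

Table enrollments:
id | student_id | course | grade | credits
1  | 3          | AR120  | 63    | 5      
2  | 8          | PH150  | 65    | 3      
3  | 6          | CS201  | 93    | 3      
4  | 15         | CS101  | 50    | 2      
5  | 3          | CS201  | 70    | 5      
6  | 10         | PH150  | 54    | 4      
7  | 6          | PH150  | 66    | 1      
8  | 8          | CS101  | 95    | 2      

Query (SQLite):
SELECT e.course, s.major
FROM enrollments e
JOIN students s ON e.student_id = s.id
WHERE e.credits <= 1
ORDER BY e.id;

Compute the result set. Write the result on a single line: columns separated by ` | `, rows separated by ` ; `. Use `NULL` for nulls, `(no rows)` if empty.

Each enrollments row matches the students row where student_id = students.id.
Then keep rows with e.credits <= 1.

PH150 | Chemistry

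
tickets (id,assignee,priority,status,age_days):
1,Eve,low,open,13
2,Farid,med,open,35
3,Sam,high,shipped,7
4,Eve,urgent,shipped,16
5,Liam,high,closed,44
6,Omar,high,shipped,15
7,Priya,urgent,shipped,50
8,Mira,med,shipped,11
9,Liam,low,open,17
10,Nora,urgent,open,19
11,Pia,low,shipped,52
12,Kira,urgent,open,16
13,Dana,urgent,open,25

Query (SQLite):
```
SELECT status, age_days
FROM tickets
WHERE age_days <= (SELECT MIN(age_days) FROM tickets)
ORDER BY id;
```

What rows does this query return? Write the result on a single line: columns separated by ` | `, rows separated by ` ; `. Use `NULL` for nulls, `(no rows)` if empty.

shipped | 7

Scalar subquery: MIN(age_days) over all tickets rows = 7.
Keep rows where age_days <= that value.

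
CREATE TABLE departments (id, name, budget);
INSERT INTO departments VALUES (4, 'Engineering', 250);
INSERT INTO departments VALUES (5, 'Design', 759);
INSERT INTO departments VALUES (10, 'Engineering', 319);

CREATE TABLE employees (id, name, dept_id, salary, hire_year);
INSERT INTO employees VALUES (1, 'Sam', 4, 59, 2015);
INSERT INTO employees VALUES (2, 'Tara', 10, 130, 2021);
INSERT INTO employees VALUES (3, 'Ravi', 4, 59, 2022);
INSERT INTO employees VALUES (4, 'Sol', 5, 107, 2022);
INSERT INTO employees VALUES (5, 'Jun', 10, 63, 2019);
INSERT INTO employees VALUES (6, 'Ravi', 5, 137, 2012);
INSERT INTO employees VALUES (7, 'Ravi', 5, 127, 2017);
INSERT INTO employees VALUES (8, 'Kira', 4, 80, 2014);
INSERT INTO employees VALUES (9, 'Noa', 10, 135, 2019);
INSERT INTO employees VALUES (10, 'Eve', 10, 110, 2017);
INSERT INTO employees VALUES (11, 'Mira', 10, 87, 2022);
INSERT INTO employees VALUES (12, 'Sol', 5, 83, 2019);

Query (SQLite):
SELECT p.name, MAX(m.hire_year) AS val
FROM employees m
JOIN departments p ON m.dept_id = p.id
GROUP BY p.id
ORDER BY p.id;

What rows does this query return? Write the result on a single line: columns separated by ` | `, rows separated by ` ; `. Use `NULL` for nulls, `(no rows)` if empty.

Engineering | 2022 ; Design | 2022 ; Engineering | 2022

Join each employees row to its departments via dept_id.
Group joined rows by departments.id; compute MAX(m.hire_year) per group.
  4: ids {1, 3, 8} → MAX(m.hire_year)=2022
  5: ids {4, 6, 7, 12} → MAX(m.hire_year)=2022
  10: ids {2, 5, 9, 10, 11} → MAX(m.hire_year)=2022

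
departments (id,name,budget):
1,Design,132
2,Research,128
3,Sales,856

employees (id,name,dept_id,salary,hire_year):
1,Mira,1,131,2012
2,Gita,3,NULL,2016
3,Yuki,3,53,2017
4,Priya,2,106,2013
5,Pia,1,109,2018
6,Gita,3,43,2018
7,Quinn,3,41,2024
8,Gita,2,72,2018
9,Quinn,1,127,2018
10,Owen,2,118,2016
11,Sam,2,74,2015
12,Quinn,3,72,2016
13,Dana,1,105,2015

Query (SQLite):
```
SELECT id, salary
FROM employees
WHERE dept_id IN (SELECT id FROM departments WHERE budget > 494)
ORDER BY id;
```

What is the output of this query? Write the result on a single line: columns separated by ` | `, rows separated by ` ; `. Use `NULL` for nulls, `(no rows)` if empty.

2 | NULL ; 3 | 53 ; 6 | 43 ; 7 | 41 ; 12 | 72

Inner query: departments.id where budget > 494.
Outer: keep employees rows whose dept_id is in that set.
Inner query → {3}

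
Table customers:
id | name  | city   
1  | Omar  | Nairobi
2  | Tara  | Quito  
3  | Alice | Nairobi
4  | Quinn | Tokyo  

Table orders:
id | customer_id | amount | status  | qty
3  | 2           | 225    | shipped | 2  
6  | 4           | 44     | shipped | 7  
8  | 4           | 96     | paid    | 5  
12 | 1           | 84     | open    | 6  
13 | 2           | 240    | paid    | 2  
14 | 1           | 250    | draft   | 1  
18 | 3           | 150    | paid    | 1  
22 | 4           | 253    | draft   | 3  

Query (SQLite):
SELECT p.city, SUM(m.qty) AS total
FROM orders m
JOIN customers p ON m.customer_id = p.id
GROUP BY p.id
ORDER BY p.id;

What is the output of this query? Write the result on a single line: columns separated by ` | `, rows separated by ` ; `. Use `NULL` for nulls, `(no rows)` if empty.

Join each orders row to its customers via customer_id.
Group joined rows by customers.id; compute SUM(m.qty) per group.
  1: ids {12, 14} → SUM(m.qty)=7
  2: ids {3, 13} → SUM(m.qty)=4
  3: ids {18} → SUM(m.qty)=1
  4: ids {6, 8, 22} → SUM(m.qty)=15

Nairobi | 7 ; Quito | 4 ; Nairobi | 1 ; Tokyo | 15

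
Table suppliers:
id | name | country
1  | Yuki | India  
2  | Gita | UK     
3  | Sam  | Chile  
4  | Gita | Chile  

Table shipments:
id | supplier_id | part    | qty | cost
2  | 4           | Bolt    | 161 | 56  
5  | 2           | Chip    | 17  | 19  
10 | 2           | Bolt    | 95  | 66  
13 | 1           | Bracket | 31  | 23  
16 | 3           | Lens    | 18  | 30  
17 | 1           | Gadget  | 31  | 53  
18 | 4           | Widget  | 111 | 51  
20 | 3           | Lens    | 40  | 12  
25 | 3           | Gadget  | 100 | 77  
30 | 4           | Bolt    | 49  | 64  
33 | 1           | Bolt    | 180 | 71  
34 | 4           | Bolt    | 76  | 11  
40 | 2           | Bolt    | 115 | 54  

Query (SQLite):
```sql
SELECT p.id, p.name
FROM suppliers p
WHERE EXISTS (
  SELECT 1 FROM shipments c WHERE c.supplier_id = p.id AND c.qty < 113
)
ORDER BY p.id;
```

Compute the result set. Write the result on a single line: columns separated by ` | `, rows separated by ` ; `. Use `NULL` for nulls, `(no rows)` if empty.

For each suppliers row, check whether any shipments with matching supplier_id has qty < 113.
Keep rows where that is true.

1 | Yuki ; 2 | Gita ; 3 | Sam ; 4 | Gita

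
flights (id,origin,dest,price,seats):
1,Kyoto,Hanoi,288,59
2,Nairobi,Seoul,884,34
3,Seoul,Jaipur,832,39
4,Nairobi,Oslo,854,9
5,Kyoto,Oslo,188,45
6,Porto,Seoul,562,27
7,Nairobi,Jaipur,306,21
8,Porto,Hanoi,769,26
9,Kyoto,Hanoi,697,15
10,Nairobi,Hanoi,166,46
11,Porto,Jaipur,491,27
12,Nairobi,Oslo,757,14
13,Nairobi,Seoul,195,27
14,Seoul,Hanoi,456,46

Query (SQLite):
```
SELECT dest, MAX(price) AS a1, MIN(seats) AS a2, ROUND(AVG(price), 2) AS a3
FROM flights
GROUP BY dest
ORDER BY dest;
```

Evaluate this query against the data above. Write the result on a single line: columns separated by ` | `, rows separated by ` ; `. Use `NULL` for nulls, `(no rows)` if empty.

Group flights by dest.
Per group compute: MAX(price), MIN(seats), ROUND(AVG(price), 2).
  Hanoi: ids {1, 8, 9, 10, 14} → MAX(price)=769, MIN(seats)=15, ROUND(AVG(price), 2)=475.2
  Jaipur: ids {3, 7, 11} → MAX(price)=832, MIN(seats)=21, ROUND(AVG(price), 2)=543
  Oslo: ids {4, 5, 12} → MAX(price)=854, MIN(seats)=9, ROUND(AVG(price), 2)=599.67
  Seoul: ids {2, 6, 13} → MAX(price)=884, MIN(seats)=27, ROUND(AVG(price), 2)=547

Hanoi | 769 | 15 | 475.2 ; Jaipur | 832 | 21 | 543 ; Oslo | 854 | 9 | 599.67 ; Seoul | 884 | 27 | 547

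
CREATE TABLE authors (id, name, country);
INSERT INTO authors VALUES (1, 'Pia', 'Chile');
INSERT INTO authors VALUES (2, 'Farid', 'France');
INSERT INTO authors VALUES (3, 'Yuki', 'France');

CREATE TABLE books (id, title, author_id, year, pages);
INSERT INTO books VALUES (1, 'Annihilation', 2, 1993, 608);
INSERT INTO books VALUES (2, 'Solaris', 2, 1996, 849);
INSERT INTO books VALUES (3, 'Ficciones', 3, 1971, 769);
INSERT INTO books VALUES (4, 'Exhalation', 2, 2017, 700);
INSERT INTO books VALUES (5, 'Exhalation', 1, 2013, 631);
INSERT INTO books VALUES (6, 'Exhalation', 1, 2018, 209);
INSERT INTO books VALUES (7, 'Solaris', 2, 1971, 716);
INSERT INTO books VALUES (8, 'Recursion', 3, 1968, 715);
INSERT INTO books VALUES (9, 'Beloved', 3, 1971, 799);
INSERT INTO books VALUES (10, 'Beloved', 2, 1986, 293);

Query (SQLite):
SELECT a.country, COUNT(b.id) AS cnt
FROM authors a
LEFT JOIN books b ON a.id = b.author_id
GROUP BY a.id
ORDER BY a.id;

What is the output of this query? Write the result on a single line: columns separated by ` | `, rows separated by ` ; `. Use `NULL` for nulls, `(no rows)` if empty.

Chile | 2 ; France | 5 ; France | 3

LEFT JOIN keeps every authors row; unmatched ones get NULL for books columns.
Group by authors.id and compute COUNT(b.id). COUNT(col) of an all-NULL group is 0.
  1: ids {5, 6} → COUNT(b.id)=2
  2: ids {1, 2, 4, 7, 10} → COUNT(b.id)=5
  3: ids {3, 8, 9} → COUNT(b.id)=3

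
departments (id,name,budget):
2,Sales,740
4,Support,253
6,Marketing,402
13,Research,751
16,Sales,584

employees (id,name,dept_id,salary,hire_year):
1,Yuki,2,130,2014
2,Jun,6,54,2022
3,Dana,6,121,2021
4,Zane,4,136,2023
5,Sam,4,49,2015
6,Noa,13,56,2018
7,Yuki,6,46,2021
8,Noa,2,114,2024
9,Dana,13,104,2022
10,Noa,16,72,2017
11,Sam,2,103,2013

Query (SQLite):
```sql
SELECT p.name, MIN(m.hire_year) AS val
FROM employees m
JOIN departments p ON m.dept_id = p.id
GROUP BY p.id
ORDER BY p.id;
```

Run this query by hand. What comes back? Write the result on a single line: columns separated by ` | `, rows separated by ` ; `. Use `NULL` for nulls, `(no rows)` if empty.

Join each employees row to its departments via dept_id.
Group joined rows by departments.id; compute MIN(m.hire_year) per group.
  2: ids {1, 8, 11} → MIN(m.hire_year)=2013
  4: ids {4, 5} → MIN(m.hire_year)=2015
  6: ids {2, 3, 7} → MIN(m.hire_year)=2021
  13: ids {6, 9} → MIN(m.hire_year)=2018
  16: ids {10} → MIN(m.hire_year)=2017

Sales | 2013 ; Support | 2015 ; Marketing | 2021 ; Research | 2018 ; Sales | 2017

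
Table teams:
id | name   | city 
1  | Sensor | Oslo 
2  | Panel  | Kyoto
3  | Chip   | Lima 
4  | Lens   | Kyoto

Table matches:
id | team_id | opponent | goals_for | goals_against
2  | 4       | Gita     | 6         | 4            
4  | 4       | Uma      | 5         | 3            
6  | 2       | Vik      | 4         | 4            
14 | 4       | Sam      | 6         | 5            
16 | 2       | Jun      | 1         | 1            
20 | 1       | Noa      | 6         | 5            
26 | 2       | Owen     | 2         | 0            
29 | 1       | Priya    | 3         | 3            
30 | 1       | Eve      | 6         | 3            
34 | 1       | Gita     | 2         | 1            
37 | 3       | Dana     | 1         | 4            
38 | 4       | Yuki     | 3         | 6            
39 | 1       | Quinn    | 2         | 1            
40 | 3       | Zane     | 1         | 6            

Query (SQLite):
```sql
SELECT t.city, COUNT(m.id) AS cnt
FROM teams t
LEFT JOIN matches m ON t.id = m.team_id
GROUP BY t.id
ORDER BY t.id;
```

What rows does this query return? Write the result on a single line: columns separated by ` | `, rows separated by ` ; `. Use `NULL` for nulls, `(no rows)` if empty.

Oslo | 5 ; Kyoto | 3 ; Lima | 2 ; Kyoto | 4

LEFT JOIN keeps every teams row; unmatched ones get NULL for matches columns.
Group by teams.id and compute COUNT(m.id). COUNT(col) of an all-NULL group is 0.
  1: ids {20, 29, 30, 34, 39} → COUNT(m.id)=5
  2: ids {6, 16, 26} → COUNT(m.id)=3
  3: ids {37, 40} → COUNT(m.id)=2
  4: ids {2, 4, 14, 38} → COUNT(m.id)=4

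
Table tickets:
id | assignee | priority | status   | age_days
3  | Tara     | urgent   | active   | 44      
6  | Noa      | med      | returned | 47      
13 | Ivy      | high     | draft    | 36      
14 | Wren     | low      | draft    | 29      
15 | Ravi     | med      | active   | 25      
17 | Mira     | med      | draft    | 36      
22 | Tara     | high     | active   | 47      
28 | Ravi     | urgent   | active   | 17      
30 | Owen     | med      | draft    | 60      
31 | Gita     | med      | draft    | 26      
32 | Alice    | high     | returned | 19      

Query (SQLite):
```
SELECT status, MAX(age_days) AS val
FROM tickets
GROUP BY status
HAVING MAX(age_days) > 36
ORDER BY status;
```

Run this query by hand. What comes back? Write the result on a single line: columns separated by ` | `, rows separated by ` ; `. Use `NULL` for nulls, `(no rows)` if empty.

active | 47 ; draft | 60 ; returned | 47

Partition tickets by status; compute MAX(age_days) within each group.
HAVING: keep groups where MAX(age_days) > 36.
  active: ids {3, 15, 22, 28} → MAX(age_days)=47
  draft: ids {13, 14, 17, 30, 31} → MAX(age_days)=60
  returned: ids {6, 32} → MAX(age_days)=47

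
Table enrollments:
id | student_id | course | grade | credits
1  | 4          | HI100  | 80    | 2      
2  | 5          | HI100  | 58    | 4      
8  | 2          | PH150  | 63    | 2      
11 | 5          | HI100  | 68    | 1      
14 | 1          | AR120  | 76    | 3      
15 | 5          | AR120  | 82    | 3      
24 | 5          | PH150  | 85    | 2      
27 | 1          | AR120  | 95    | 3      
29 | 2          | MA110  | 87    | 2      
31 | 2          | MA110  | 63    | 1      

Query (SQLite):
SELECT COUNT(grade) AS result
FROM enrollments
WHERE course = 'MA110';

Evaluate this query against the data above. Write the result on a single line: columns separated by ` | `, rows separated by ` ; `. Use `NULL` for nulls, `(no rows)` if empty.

Rows where course='MA110' → grade values: [87, 63].
COUNT(grade) counts non-NULL values → 2.

2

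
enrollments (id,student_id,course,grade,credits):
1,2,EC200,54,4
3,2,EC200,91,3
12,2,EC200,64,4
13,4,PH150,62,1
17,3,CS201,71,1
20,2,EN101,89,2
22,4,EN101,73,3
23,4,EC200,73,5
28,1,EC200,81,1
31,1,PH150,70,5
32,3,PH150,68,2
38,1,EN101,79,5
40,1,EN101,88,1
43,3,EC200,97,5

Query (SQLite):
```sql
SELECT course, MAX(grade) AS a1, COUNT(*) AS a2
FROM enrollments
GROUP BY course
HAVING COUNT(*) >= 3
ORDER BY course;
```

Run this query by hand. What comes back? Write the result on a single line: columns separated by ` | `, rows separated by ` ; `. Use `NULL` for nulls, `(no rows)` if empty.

Group enrollments by course.
Per group compute: MAX(grade), COUNT(*).
HAVING: drop groups with fewer than 3 rows.
  CS201: ids {17} → MAX(grade)=71, COUNT(*)=1
  EC200: ids {1, 3, 12, 23, 28, 43} → MAX(grade)=97, COUNT(*)=6
  EN101: ids {20, 22, 38, 40} → MAX(grade)=89, COUNT(*)=4
  PH150: ids {13, 31, 32} → MAX(grade)=70, COUNT(*)=3

EC200 | 97 | 6 ; EN101 | 89 | 4 ; PH150 | 70 | 3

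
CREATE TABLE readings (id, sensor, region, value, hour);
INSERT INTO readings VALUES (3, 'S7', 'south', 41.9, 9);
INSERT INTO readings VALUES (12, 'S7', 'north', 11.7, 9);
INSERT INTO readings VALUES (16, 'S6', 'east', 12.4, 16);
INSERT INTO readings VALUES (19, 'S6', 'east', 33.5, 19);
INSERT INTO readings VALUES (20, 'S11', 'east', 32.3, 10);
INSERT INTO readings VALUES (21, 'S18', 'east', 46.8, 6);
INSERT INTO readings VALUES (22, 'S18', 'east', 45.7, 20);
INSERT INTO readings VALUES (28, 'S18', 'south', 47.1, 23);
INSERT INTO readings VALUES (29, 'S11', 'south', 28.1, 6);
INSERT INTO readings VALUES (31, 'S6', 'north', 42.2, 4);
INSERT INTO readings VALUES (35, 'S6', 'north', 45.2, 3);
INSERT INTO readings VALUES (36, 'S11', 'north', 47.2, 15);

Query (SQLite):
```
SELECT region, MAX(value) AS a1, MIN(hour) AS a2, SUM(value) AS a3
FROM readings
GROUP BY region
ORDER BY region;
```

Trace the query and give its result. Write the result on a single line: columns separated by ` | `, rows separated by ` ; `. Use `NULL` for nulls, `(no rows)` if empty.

east | 46.8 | 6 | 170.7 ; north | 47.2 | 3 | 146.3 ; south | 47.1 | 6 | 117.1

Group readings by region.
Per group compute: MAX(value), MIN(hour), SUM(value).
  east: ids {16, 19, 20, 21, 22} → MAX(value)=46.8, MIN(hour)=6, SUM(value)=170.7
  north: ids {12, 31, 35, 36} → MAX(value)=47.2, MIN(hour)=3, SUM(value)=146.3
  south: ids {3, 28, 29} → MAX(value)=47.1, MIN(hour)=6, SUM(value)=117.1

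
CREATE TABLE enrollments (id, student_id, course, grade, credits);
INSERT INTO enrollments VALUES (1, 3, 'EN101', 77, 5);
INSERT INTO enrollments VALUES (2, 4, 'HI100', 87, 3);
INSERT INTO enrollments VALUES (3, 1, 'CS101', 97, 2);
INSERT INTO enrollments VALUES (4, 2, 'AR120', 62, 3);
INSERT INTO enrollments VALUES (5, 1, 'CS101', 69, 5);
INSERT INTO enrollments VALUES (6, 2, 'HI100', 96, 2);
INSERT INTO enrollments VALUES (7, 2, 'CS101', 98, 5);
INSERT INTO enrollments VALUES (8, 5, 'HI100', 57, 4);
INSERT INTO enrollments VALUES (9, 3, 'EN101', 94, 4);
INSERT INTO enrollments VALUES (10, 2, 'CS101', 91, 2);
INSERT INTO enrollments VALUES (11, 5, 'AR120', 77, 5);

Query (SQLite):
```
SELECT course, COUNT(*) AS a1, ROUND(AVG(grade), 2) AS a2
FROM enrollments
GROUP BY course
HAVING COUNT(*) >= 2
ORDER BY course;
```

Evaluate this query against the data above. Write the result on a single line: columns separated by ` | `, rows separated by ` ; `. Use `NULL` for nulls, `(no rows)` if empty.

AR120 | 2 | 69.5 ; CS101 | 4 | 88.75 ; EN101 | 2 | 85.5 ; HI100 | 3 | 80

Group enrollments by course.
Per group compute: COUNT(*), ROUND(AVG(grade), 2).
HAVING: drop groups with fewer than 2 rows.
  AR120: ids {4, 11} → COUNT(*)=2, ROUND(AVG(grade), 2)=69.5
  CS101: ids {3, 5, 7, 10} → COUNT(*)=4, ROUND(AVG(grade), 2)=88.75
  EN101: ids {1, 9} → COUNT(*)=2, ROUND(AVG(grade), 2)=85.5
  HI100: ids {2, 6, 8} → COUNT(*)=3, ROUND(AVG(grade), 2)=80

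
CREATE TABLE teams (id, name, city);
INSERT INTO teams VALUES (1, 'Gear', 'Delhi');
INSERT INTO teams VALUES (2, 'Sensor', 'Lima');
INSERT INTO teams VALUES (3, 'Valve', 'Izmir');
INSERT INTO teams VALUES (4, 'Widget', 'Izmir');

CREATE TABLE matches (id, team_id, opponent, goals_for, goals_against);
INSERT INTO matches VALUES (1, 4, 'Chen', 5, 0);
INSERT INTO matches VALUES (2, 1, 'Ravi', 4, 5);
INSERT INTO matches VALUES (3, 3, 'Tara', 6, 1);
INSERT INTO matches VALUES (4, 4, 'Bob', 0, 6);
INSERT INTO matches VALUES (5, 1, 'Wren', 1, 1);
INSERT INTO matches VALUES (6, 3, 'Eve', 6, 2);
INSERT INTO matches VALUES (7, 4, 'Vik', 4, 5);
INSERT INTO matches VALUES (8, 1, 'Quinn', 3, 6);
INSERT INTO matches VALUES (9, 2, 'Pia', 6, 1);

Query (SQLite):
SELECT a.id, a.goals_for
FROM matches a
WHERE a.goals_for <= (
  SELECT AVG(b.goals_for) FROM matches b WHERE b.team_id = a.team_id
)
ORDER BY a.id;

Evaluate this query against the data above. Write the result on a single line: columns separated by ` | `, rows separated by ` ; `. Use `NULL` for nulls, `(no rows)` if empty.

For each matches row a, compute AVG(goals_for) over rows sharing a.team_id.
Keep row a if a.goals_for <= that per-group AVG.
  team_id=1: AVG(goals_for) = 2.666667
  team_id=2: AVG(goals_for) = 6.0
  team_id=3: AVG(goals_for) = 6.0
  team_id=4: AVG(goals_for) = 3.0

3 | 6 ; 4 | 0 ; 5 | 1 ; 6 | 6 ; 9 | 6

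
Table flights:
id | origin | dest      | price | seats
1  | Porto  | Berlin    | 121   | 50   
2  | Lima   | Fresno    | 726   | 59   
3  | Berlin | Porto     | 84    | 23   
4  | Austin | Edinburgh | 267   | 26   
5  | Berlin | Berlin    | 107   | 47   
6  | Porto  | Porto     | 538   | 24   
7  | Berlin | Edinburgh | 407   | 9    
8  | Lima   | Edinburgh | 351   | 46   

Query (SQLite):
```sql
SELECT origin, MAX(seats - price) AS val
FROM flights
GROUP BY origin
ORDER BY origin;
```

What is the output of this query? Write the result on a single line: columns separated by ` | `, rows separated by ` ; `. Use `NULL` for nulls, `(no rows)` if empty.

Austin | -241 ; Berlin | -60 ; Lima | -305 ; Porto | -71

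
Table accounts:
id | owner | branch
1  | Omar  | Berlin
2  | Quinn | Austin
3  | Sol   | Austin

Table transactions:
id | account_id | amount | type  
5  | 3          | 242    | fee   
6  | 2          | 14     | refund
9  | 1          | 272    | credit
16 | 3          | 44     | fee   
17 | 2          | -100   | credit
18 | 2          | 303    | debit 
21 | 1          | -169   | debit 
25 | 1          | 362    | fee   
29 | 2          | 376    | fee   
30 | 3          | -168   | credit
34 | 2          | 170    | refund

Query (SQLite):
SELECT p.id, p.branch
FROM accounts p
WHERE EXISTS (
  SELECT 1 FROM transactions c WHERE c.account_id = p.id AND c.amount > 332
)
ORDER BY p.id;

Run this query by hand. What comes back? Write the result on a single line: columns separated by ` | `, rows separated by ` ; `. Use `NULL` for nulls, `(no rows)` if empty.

For each accounts row, check whether any transactions with matching account_id has amount > 332.
Keep rows where that is true.

1 | Berlin ; 2 | Austin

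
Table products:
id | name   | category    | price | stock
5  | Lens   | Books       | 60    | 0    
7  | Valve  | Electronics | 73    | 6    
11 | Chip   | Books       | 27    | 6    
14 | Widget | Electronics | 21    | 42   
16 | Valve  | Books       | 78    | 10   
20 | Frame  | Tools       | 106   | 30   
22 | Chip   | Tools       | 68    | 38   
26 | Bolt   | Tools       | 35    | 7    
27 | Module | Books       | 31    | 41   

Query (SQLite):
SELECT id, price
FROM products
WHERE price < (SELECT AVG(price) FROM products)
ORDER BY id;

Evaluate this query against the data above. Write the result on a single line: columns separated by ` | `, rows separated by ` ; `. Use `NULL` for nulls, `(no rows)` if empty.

11 | 27 ; 14 | 21 ; 26 | 35 ; 27 | 31

Scalar subquery: AVG(price) over all products rows = 55.444444 (≈; comparison uses full precision).
Keep rows where price < that value.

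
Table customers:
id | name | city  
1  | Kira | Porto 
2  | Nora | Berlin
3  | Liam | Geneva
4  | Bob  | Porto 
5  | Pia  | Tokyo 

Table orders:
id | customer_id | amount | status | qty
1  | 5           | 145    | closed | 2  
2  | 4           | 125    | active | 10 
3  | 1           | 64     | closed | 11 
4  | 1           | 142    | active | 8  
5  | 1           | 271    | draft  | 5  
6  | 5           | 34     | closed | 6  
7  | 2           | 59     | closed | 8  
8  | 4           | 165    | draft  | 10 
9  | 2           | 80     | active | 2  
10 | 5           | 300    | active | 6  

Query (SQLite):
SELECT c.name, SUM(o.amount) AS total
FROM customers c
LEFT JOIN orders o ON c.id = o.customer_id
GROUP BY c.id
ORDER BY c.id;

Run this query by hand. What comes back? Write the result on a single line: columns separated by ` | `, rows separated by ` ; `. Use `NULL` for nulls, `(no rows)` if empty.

Kira | 477 ; Nora | 139 ; Liam | NULL ; Bob | 290 ; Pia | 479

LEFT JOIN keeps every customers row; unmatched ones get NULL for orders columns.
Group by customers.id and compute SUM(o.amount). SUM over an all-NULL group is NULL.
  1: ids {3, 4, 5} → SUM(o.amount)=477
  2: ids {7, 9} → SUM(o.amount)=139
  3: ids {—} → SUM(o.amount)=NULL
  4: ids {2, 8} → SUM(o.amount)=290
  5: ids {1, 6, 10} → SUM(o.amount)=479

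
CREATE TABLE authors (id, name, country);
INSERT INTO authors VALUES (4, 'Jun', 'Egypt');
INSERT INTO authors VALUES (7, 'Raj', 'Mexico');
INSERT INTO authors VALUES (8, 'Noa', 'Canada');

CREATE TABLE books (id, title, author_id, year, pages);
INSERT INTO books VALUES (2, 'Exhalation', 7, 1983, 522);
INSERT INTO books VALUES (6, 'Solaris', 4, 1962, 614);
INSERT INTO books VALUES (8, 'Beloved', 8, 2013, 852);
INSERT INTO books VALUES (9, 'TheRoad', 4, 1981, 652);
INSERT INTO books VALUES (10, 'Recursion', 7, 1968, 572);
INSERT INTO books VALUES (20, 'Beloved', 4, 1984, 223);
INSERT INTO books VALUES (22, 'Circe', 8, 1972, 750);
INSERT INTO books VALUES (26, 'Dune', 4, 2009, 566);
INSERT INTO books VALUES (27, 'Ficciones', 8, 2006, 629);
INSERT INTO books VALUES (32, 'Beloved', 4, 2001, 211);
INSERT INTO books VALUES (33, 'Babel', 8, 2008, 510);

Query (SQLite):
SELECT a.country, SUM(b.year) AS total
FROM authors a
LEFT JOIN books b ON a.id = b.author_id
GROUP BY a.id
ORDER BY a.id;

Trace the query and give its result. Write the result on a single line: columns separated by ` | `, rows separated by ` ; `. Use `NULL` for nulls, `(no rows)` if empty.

Egypt | 9937 ; Mexico | 3951 ; Canada | 7999

LEFT JOIN keeps every authors row; unmatched ones get NULL for books columns.
Group by authors.id and compute SUM(b.year). SUM over an all-NULL group is NULL.
  4: ids {6, 9, 20, 26, 32} → SUM(b.year)=9937
  7: ids {2, 10} → SUM(b.year)=3951
  8: ids {8, 22, 27, 33} → SUM(b.year)=7999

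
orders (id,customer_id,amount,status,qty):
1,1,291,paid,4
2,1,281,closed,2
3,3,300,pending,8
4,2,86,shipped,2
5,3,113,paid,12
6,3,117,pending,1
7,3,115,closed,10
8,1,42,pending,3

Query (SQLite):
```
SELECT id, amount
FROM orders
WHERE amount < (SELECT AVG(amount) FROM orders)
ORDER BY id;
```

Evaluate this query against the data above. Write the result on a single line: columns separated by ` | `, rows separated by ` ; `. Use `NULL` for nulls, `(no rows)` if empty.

4 | 86 ; 5 | 113 ; 6 | 117 ; 7 | 115 ; 8 | 42

Scalar subquery: AVG(amount) over all orders rows = 168.125.
Keep rows where amount < that value.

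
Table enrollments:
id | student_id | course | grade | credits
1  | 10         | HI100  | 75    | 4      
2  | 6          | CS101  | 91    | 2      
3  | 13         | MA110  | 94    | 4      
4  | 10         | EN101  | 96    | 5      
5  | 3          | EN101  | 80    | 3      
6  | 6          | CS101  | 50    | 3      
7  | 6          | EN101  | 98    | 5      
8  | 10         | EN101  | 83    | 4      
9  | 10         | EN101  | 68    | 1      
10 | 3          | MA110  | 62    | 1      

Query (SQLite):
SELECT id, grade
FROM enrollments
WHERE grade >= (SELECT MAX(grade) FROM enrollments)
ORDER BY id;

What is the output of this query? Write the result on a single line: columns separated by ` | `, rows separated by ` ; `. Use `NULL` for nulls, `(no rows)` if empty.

7 | 98

Scalar subquery: MAX(grade) over all enrollments rows = 98.
Keep rows where grade >= that value.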